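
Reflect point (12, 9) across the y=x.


Reflection rule for y=x: (y, x)
(12, 9) -> (9, 12)

(9, 12)


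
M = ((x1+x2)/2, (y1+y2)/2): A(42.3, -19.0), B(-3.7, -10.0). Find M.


Mx = (42.3 - 3.7)/2 = 38.6/2 = 19.3000
My = (-19.0 - 10.0)/2 = -29.0/2 = -14.5000

(19.3000, -14.5000)


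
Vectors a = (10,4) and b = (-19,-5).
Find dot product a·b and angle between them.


a·b = 10*(-19) + 4*(-5) = -190 - 20 = -210
|a| = sqrt(100+16) = 10.7703
|b| = sqrt(361+25) = 19.6469
cos(theta) = -210/(sqrt(116)*sqrt(386)) = -210/sqrt(44776) = -0.992423
theta = arccos(-210/sqrt(44776)) = 172.9422 degrees

a·b = -210, theta = 172.9422 deg


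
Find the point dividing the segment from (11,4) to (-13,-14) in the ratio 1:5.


Px = (1*(-13) + 5*11)/6 = 42/6 = 7.0000
Py = (1*(-14) + 5*4)/6 = 6/6 = 1.0000

P = (7.0000, 1.0000)


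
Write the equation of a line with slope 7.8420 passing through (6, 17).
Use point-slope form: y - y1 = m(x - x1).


y - 17 = 7.8420(x - 6)
y = 7.8420x + 17 - 7.8420*6
y = 7.8420x - 30.0520

y = 7.8420x - 30.0520


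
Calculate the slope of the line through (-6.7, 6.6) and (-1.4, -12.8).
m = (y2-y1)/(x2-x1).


dy = -12.8 - 6.6 = -19.4
dx = -1.4 + 6.7 = 5.3
m = -19.4/5.3 = -3.6604

m = -3.6604


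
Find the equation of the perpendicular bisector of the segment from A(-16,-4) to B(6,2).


Midpoint = (-5, -1)
Slope of AB = dy/dx = 6/22 = 0.2727
Perp slope = -dx/dy = -22/6 = -3.6667
b = My - (perp slope)*Mx = -1 + (22*(-5))/6 = -1 - 18.3333 = -19.3333

y = -3.6667x - 19.3333


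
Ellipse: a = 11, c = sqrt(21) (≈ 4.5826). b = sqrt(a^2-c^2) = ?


b^2 = 11^2 - (sqrt(21))^2 = 121 - 21 = 100
b = sqrt(100) = 10

b = 10


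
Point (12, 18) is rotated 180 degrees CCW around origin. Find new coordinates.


cos(180) = -1, sin(180) = 0
x' = 12*(-1) - 18*0 = -12
y' = 12*0 + 18*(-1) = -18

(-12, -18)


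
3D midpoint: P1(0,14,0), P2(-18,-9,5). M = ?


Mx = (0- 18)/2 = -9.0000
My = (14- 9)/2 = 2.5000
Mz = (0+5)/2 = 2.5000

M = (-9.0000, 2.5000, 2.5000)


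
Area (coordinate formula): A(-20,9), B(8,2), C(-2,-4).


-20*(2+ 4) = -120
8*(-4-9) = -104
-2*(9-2) = -14
sum = -238
Area = |-238|/2 = 119.0000

119.0000 sq units


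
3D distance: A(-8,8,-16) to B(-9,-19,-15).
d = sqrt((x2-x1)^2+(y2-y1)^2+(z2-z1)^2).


dx=-1, dy=-27, dz=1
d = sqrt(1+729+1) = sqrt(731) = 27.0370

27.0370


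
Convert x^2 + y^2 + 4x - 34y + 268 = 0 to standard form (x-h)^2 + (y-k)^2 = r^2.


h = -D/2 = -4/2 = -2
k = -E/2 = 34/2 = 17
r^2 = h^2 + k^2 - F = 4 + 289 - 268 = 25
r = 5

Center (-2, 17), radius = 5


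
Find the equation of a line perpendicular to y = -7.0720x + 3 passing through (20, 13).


Perpendicular slope = -1/m1 = -1/(-7.0720) = 0.1414
b2 = y0 - m2*x0 = 13 + 20/(-7.0720) = 13 - 2.8281 = 10.1719

y = 0.1414x + 10.1719


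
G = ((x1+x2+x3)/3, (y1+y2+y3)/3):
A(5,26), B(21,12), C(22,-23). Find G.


Gx = (5+21+22)/3 = 48/3 = 16.0000
Gy = (26+12- 23)/3 = 15/3 = 5.0000

G = (16.0000, 5.0000)


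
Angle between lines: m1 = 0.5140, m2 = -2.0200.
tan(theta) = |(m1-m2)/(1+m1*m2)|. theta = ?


m1-m2 = 2.534
1+m1*m2 = -0.03828
tan(theta) = |2.534/(-0.03828)| = 66.196447
theta = arctan(|2.534/(-0.03828)|) = 89.1345 degrees (acute angle)

89.1345 degrees


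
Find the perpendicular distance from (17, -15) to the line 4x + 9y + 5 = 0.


|4*17 + 9*(-15) + 5| = |-62| = 62
sqrt(16 + 81) = sqrt(97) = 9.8489
d = 62/sqrt(97) = 6.2951

6.2951


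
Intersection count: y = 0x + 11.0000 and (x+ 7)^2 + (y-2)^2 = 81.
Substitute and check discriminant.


Substitute y = 0x + 11.0000: (x+ 7)^2 + (0x+11.0000-2)^2 = 81
Expand to Ax^2 + Bx + C = 0, where b-k = 9
A = 1+m^2 = 1
B = 2(m(b-k) - h) = 2(0*9 + 7) = 14
C = h^2 + (b-k)^2 - r^2 = 49 + 81 - 81 = 49
disc = B^2-4AC = 196.0000 - 196.0000 = 0
disc = 0

1 intersection point (tangent)


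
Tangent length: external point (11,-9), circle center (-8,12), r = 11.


d = sqrt((11+ 8)^2 + (-9-12)^2) = sqrt(361+441) = 28.3196
L = sqrt(802.0000 - 121) = sqrt(681.0000) = 26.0960

26.0960


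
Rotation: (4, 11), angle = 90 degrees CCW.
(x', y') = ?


cos(90) = 0, sin(90) = 1
x' = 4*0 - 11*1 = -11
y' = 4*1 + 11*0 = 4

(-11, 4)


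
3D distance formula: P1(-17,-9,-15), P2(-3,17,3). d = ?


dx=14, dy=26, dz=18
d = sqrt(196+676+324) = sqrt(1196) = 34.5832

34.5832


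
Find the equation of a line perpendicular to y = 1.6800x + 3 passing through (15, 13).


Perpendicular slope = -1/m1 = -1/1.6800 = -0.5952
b2 = y0 - m2*x0 = 13 + 15/1.6800 = 13 + 8.9286 = 21.9286

y = -0.5952x + 21.9286


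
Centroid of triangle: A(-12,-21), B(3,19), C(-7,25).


Gx = (-12+3- 7)/3 = -16/3 = -5.3333
Gy = (-21+19+25)/3 = 23/3 = 7.6667

G = (-5.3333, 7.6667)


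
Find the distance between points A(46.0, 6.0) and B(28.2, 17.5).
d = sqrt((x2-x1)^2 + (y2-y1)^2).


dx = 28.2 - 46.0 = -17.8
dy = 17.5 - 6.0 = 11.5
d = sqrt(316.84 + 132.25) = sqrt(449.09) = 21.1917

21.1917


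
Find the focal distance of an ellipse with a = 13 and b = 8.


c^2 = 13^2 - 8^2 = 169 - 64 = 105
c = sqrt(105) = 10.2470

c = 10.2470


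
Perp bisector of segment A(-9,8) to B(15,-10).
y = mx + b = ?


Midpoint = (3, -1)
Slope of AB = dy/dx = -18/24 = -0.7500
Perp slope = -dx/dy = 24/18 = 1.3333
b = My - (perp slope)*Mx = -1 + (24*3)/(-18) = -1 - 4.0000 = -5.0000

y = 1.3333x - 5.0000


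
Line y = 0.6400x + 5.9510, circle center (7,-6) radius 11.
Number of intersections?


Substitute y = 0.6400x + 5.9510: (x-7)^2 + (0.6400x+5.9510+ 6)^2 = 121
Expand to Ax^2 + Bx + C = 0, where b-k = 11.951
A = 1+m^2 = 1.4096
B = 2(m(b-k) - h) = 2(0.6400*11.951 - 7) = 1.29728
C = h^2 + (b-k)^2 - r^2 = 49 + 142.826401 - 121 = 70.826401
disc = B^2-4AC = 1.6829 - 399.3476 = -397.6647
disc < 0

0 intersection points


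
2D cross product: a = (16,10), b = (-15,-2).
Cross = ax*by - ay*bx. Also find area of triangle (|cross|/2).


cross = 16*(-2) - 10*(-15) = -32 + 150 = 118
Triangle area = |118|/2 = 118/2 = 59.0000

cross = 118, triangle area = 59.0000


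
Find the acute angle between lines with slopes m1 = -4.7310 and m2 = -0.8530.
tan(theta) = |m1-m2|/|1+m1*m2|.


m1-m2 = -3.878
1+m1*m2 = 5.035543
tan(theta) = |-3.878/5.035543| = 0.770125
theta = arctan(|-3.878/5.035543|) = 37.6008 degrees (acute angle)

37.6008 degrees


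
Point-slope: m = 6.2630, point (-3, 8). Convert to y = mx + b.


y - 8 = 6.2630(x + 3)
y = 6.2630x + 8 - 6.2630*(-3)
y = 6.2630x + 26.7890

y = 6.2630x + 26.7890


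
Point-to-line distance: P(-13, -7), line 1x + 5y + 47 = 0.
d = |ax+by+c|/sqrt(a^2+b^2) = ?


|1*(-13) + 5*(-7) + 47| = |-1| = 1
sqrt(1 + 25) = sqrt(26) = 5.0990
d = 1/sqrt(26) = 0.1961

0.1961


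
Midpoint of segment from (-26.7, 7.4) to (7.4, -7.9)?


Mx = (-26.7 + 7.4)/2 = -19.3/2 = -9.6500
My = (7.4 - 7.9)/2 = -0.5/2 = -0.2500

(-9.6500, -0.2500)


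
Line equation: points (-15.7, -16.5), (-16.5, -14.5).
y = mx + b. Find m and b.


m = (2.0)/(-0.8) = -2.5000
b = y1 - m*x1 = -16.5 - (2.0*(-15.7))/(-0.8) = -16.5 - 39.2500 = -55.7500

y = -2.5000x - 55.7500


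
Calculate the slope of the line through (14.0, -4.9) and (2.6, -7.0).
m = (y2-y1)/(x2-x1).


dy = -7.0 + 4.9 = -2.1
dx = 2.6 - 14.0 = -11.4
m = -2.1/(-11.4) = 0.1842

m = 0.1842


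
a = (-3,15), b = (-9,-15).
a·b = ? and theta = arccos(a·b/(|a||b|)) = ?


a·b = -3*(-9) + 15*(-15) = 27 - 225 = -198
|a| = sqrt(9+225) = 15.2971
|b| = sqrt(81+225) = 17.4929
cos(theta) = -198/(sqrt(234)*sqrt(306)) = -198/sqrt(71604) = -0.739940
theta = arccos(-198/sqrt(71604)) = 137.7263 degrees

a·b = -198, theta = 137.7263 deg


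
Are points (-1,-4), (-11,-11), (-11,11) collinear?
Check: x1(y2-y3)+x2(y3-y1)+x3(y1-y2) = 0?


-1*(-11-11) - 11*(11+ 4) - 11*(-4+ 11)
= 22 - 165 - 77 = -220

No, not collinear (determinant = -220)


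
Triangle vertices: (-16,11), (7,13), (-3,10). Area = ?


-16*(13-10) = -48
7*(10-11) = -7
-3*(11-13) = 6
sum = -49
Area = |-49|/2 = 24.5000

24.5000 sq units


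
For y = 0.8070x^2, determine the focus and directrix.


a = 0.8070
1/(4a) = 0.3098
Focus = (0, 0.3098)
Directrix: y = -0.3098

Focus = (0, 0.3098), Directrix: y = -0.3098


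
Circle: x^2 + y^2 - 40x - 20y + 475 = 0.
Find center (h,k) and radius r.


h = -D/2 = 40/2 = 20
k = -E/2 = 20/2 = 10
r^2 = h^2 + k^2 - F = 400 + 100 - 475 = 25
r = 5

Center (20, 10), radius = 5


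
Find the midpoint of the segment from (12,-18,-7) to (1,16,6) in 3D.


Mx = (12+1)/2 = 6.5000
My = (-18+16)/2 = -1.0000
Mz = (-7+6)/2 = -0.5000

M = (6.5000, -1.0000, -0.5000)


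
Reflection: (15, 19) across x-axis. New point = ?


Reflection rule for x-axis: (x, -y)
(15, 19) -> (15, -19)

(15, -19)


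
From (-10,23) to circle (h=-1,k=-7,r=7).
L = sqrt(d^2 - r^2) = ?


d = sqrt((-10+ 1)^2 + (23+ 7)^2) = sqrt(81+900) = 31.3209
L = sqrt(981.0000 - 49) = sqrt(932.0000) = 30.5287

30.5287


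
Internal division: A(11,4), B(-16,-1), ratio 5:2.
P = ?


Px = (5*(-16) + 2*11)/7 = -58/7 = -8.2857
Py = (5*(-1) + 2*4)/7 = 3/7 = 0.4286

P = (-8.2857, 0.4286)


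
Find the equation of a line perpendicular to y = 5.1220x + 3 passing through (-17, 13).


Perpendicular slope = -1/m1 = -1/5.1220 = -0.1952
b2 = y0 - m2*x0 = 13 - 17/5.1220 = 13 - 3.3190 = 9.6810

y = -0.1952x + 9.6810


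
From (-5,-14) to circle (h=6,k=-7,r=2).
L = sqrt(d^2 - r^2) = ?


d = sqrt((-5-6)^2 + (-14+ 7)^2) = sqrt(121+49) = 13.0384
L = sqrt(170.0000 - 4) = sqrt(166.0000) = 12.8841

12.8841


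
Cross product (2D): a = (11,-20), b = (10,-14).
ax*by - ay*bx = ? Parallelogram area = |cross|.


cross = 11*(-14) + 20*10 = -154 + 200 = 46
Parallelogram area = |46| = 46

cross = 46, parallelogram area = 46


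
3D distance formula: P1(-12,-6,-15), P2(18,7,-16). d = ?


dx=30, dy=13, dz=-1
d = sqrt(900+169+1) = sqrt(1070) = 32.7109

32.7109


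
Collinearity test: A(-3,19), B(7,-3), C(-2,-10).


-3*(-3+ 10) + 7*(-10-19) - 2*(19+ 3)
= -21 - 203 - 44 = -268

No, not collinear (determinant = -268)


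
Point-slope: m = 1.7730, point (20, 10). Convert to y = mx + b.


y - 10 = 1.7730(x - 20)
y = 1.7730x + 10 - 1.7730*20
y = 1.7730x - 25.4600

y = 1.7730x - 25.4600


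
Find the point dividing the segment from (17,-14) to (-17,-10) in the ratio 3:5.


Px = (3*(-17) + 5*17)/8 = 34/8 = 4.2500
Py = (3*(-10) + 5*(-14))/8 = -100/8 = -12.5000

P = (4.2500, -12.5000)


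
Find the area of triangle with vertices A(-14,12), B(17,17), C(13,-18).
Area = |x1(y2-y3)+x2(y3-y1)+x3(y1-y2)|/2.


-14*(17+ 18) = -490
17*(-18-12) = -510
13*(12-17) = -65
sum = -1065
Area = |-1065|/2 = 532.5000

532.5000 sq units


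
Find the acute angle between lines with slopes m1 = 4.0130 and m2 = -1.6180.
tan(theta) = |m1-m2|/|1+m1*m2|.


m1-m2 = 5.631
1+m1*m2 = -5.493034
tan(theta) = |5.631/(-5.493034)| = 1.025117
theta = arctan(|5.631/(-5.493034)|) = 45.7106 degrees (acute angle)

45.7106 degrees


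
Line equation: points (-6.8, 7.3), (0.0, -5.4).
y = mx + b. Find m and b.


m = (-12.7)/(6.8) = -1.8676
b = y1 - m*x1 = 7.3 - (-12.7*(-6.8))/(6.8) = 7.3 - 12.7000 = -5.4000

y = -1.8676x - 5.4000


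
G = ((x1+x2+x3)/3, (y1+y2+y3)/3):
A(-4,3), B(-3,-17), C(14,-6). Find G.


Gx = (-4- 3+14)/3 = 7/3 = 2.3333
Gy = (3- 17- 6)/3 = -20/3 = -6.6667

G = (2.3333, -6.6667)


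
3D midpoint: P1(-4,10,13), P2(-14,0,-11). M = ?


Mx = (-4- 14)/2 = -9.0000
My = (10+0)/2 = 5.0000
Mz = (13- 11)/2 = 1.0000

M = (-9.0000, 5.0000, 1.0000)


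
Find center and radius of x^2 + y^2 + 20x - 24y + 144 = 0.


h = -D/2 = -20/2 = -10
k = -E/2 = 24/2 = 12
r^2 = h^2 + k^2 - F = 100 + 144 - 144 = 100
r = 10

Center (-10, 12), radius = 10


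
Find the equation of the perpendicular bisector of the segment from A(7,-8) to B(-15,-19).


Midpoint = (-4, -13.5)
Slope of AB = dy/dx = -11/(-22) = 0.5000
Perp slope = -dx/dy = -22/11 = -2.0000
b = My - (perp slope)*Mx = -13.5 + (-22*(-4))/(-11) = -13.5 - 8.0000 = -21.5000

y = -2.0000x - 21.5000


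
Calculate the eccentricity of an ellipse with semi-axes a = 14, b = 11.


c = sqrt(196-121) = sqrt(75) = 8.6603
e = c/a = sqrt(75)/14 = 0.6186

e = 0.6186


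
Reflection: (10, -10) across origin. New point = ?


Reflection rule for origin: (-x, -y)
(10, -10) -> (-10, 10)

(-10, 10)


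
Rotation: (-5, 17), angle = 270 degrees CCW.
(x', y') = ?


cos(270) = 0, sin(270) = -1
x' = -5*0 - 17*(-1) = 17
y' = -5*(-1) + 17*0 = 5

(17, 5)


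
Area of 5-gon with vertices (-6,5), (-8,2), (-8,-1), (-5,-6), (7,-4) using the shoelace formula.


sum(xi*y_{i+1}) = -6*2 - 8*(-1) - 8*(-6) - 5*(-4) + 7*5 = 99
sum(yi*x_{i+1}) = 5*(-8) + 2*(-8) - 1*(-5) - 6*7 - 4*(-6) = -69
Area = |99 + 69|/2 = 168/2 = 84.0000

84.0000 sq units


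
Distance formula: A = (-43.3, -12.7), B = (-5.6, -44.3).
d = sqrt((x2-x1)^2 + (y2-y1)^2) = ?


dx = -5.6 + 43.3 = 37.7
dy = -44.3 + 12.7 = -31.6
d = sqrt(1421.29 + 998.56) = sqrt(2419.85) = 49.1920

49.1920


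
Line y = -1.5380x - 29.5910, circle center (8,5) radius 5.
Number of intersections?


Substitute y = -1.5380x - 29.5910: (x-8)^2 + (-1.5380x- 29.5910-5)^2 = 25
Expand to Ax^2 + Bx + C = 0, where b-k = -34.591
A = 1+m^2 = 3.365444
B = 2(m(b-k) - h) = 2(-1.5380*(-34.591) - 8) = 90.401916
C = h^2 + (b-k)^2 - r^2 = 64 + 1196.537281 - 25 = 1235.537281
disc = B^2-4AC = 8172.5064 - 16632.5261 = -8460.0197
disc < 0

0 intersection points


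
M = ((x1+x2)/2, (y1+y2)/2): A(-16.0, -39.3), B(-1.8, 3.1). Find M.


Mx = (-16.0 - 1.8)/2 = -17.8/2 = -8.9000
My = (-39.3 + 3.1)/2 = -36.2/2 = -18.1000

(-8.9000, -18.1000)


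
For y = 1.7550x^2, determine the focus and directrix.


a = 1.7550
1/(4a) = 0.1425
Focus = (0, 0.1425)
Directrix: y = -0.1425

Focus = (0, 0.1425), Directrix: y = -0.1425


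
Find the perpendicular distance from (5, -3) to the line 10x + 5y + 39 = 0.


|10*5 + 5*(-3) + 39| = |74| = 74
sqrt(100 + 25) = sqrt(125) = 11.1803
d = 74/sqrt(125) = 6.6188

6.6188


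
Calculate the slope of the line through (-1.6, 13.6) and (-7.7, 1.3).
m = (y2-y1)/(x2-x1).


dy = 1.3 - 13.6 = -12.3
dx = -7.7 + 1.6 = -6.1
m = -12.3/(-6.1) = 2.0164

m = 2.0164


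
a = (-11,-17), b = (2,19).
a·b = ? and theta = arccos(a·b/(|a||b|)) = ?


a·b = -11*2 - 17*19 = -22 - 323 = -345
|a| = sqrt(121+289) = 20.2485
|b| = sqrt(4+361) = 19.1050
cos(theta) = -345/(sqrt(410)*sqrt(365)) = -345/sqrt(149650) = -0.891827
theta = arccos(-345/sqrt(149650)) = 153.1038 degrees

a·b = -345, theta = 153.1038 deg


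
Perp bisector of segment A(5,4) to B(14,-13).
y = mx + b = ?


Midpoint = (9.5, -4.5)
Slope of AB = dy/dx = -17/9 = -1.8889
Perp slope = -dx/dy = 9/17 = 0.5294
b = My - (perp slope)*Mx = -4.5 + (9*9.5)/(-17) = -4.5 - 5.0294 = -9.5294

y = 0.5294x - 9.5294


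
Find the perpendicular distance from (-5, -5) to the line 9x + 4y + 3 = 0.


|9*(-5) + 4*(-5) + 3| = |-62| = 62
sqrt(81 + 16) = sqrt(97) = 9.8489
d = 62/sqrt(97) = 6.2951

6.2951


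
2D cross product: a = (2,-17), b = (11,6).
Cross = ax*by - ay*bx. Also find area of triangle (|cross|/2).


cross = 2*6 + 17*11 = 12 + 187 = 199
Triangle area = |199|/2 = 199/2 = 99.5000

cross = 199, triangle area = 99.5000


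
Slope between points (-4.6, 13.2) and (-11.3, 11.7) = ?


dy = 11.7 - 13.2 = -1.5
dx = -11.3 + 4.6 = -6.7
m = -1.5/(-6.7) = 0.2239

m = 0.2239


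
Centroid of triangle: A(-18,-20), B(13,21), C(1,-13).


Gx = (-18+13+1)/3 = -4/3 = -1.3333
Gy = (-20+21- 13)/3 = -12/3 = -4.0000

G = (-1.3333, -4.0000)


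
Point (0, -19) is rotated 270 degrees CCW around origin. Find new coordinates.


cos(270) = 0, sin(270) = -1
x' = 0*0 + 19*(-1) = -19
y' = 0*(-1) - 19*0 = 0

(-19, 0)


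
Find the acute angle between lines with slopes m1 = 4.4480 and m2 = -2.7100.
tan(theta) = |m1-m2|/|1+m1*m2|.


m1-m2 = 7.158
1+m1*m2 = -11.05408
tan(theta) = |7.158/(-11.05408)| = 0.647544
theta = arctan(|7.158/(-11.05408)|) = 32.9248 degrees (acute angle)

32.9248 degrees


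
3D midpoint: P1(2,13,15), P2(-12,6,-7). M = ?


Mx = (2- 12)/2 = -5.0000
My = (13+6)/2 = 9.5000
Mz = (15- 7)/2 = 4.0000

M = (-5.0000, 9.5000, 4.0000)


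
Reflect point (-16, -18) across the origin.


Reflection rule for origin: (-x, -y)
(-16, -18) -> (16, 18)

(16, 18)


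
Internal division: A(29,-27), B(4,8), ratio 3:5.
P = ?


Px = (3*4 + 5*29)/8 = 157/8 = 19.6250
Py = (3*8 + 5*(-27))/8 = -111/8 = -13.8750

P = (19.6250, -13.8750)


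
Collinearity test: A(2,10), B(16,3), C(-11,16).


2*(3-16) + 16*(16-10) - 11*(10-3)
= -26 + 96 - 77 = -7

No, not collinear (determinant = -7)


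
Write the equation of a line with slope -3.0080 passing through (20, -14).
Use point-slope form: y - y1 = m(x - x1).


y + 14 = -3.0080(x - 20)
y = -3.0080x - 14 + 3.0080*20
y = -3.0080x + 46.1600

y = -3.0080x + 46.1600


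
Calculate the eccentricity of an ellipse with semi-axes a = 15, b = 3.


c = sqrt(225-9) = sqrt(216) = 14.6969
e = c/a = sqrt(216)/15 = 0.9798

e = 0.9798


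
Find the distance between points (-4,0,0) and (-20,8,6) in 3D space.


dx=-16, dy=8, dz=6
d = sqrt(256+64+36) = sqrt(356) = 18.8680

18.8680


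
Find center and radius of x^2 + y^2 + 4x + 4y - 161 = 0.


h = -D/2 = -4/2 = -2
k = -E/2 = -4/2 = -2
r^2 = h^2 + k^2 - F = 4 + 4 + 161 = 169
r = 13

Center (-2, -2), radius = 13


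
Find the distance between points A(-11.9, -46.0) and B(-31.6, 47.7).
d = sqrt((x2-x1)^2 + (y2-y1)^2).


dx = -31.6 + 11.9 = -19.7
dy = 47.7 + 46.0 = 93.7
d = sqrt(388.09 + 8779.69) = sqrt(9167.78) = 95.7485

95.7485


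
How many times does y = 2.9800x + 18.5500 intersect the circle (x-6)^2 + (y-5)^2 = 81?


Substitute y = 2.9800x + 18.5500: (x-6)^2 + (2.9800x+18.5500-5)^2 = 81
Expand to Ax^2 + Bx + C = 0, where b-k = 13.55
A = 1+m^2 = 9.8804
B = 2(m(b-k) - h) = 2(2.9800*13.55 - 6) = 68.758
C = h^2 + (b-k)^2 - r^2 = 36 + 183.6025 - 81 = 138.6025
disc = B^2-4AC = 4727.6626 - 5477.7926 = -750.1300
disc < 0

0 intersection points


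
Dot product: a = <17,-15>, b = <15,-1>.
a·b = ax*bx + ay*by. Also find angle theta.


a·b = 17*15 - 15*(-1) = 255 + 15 = 270
|a| = sqrt(289+225) = 22.6716
|b| = sqrt(225+1) = 15.0333
cos(theta) = 270/(sqrt(514)*sqrt(226)) = 270/sqrt(116164) = 0.792187
theta = arccos(270/sqrt(116164)) = 37.6096 degrees

a·b = 270, theta = 37.6096 deg


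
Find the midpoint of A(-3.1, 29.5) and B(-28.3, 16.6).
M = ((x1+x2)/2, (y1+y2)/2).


Mx = (-3.1 - 28.3)/2 = -31.4/2 = -15.7000
My = (29.5 + 16.6)/2 = 46.1/2 = 23.0500

(-15.7000, 23.0500)


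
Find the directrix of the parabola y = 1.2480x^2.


a = 1.2480
1/(4a) = 0.2003
directrix: y = -0.2003 = -0.2003

y = -0.2003


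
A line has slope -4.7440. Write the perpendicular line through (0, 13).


Perpendicular slope = -1/m1 = -1/(-4.7440) = 0.2108
b2 = y0 - m2*x0 = 13 + 0/(-4.7440) = 13 + 0 = 13.0000

y = 0.2108x + 13.0000


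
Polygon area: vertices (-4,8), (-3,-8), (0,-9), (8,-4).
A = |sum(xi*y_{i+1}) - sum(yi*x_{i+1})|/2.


sum(xi*y_{i+1}) = -4*(-8) - 3*(-9) + 0*(-4) + 8*8 = 123
sum(yi*x_{i+1}) = 8*(-3) - 8*0 - 9*8 - 4*(-4) = -80
Area = |123 + 80|/2 = 203/2 = 101.5000

101.5000 sq units


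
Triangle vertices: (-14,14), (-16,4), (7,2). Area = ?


-14*(4-2) = -28
-16*(2-14) = 192
7*(14-4) = 70
sum = 234
Area = |234|/2 = 117.0000

117.0000 sq units


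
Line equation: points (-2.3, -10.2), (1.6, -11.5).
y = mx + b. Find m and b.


m = (-1.3)/(3.9) = -0.3333
b = y1 - m*x1 = -10.2 - (-1.3*(-2.3))/(3.9) = -10.2 - 0.7667 = -10.9667

y = -0.3333x - 10.9667


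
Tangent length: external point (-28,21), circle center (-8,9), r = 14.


d = sqrt((-28+ 8)^2 + (21-9)^2) = sqrt(400+144) = 23.3238
L = sqrt(544.0000 - 196) = sqrt(348.0000) = 18.6548

18.6548


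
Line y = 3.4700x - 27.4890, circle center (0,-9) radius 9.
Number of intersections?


Substitute y = 3.4700x - 27.4890: (x-0)^2 + (3.4700x- 27.4890+ 9)^2 = 81
Expand to Ax^2 + Bx + C = 0, where b-k = -18.489
A = 1+m^2 = 13.0409
B = 2(m(b-k) - h) = 2(3.4700*(-18.489) - 0) = -128.31366
C = h^2 + (b-k)^2 - r^2 = 0 + 341.843121 - 81 = 260.843121
disc = B^2-4AC = 16464.3953 - 13606.5162 = 2857.8791
disc > 0

2 intersection points


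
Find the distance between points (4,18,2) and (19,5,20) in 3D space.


dx=15, dy=-13, dz=18
d = sqrt(225+169+324) = sqrt(718) = 26.7955

26.7955


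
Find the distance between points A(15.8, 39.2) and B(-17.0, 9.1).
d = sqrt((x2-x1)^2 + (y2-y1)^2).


dx = -17.0 - 15.8 = -32.8
dy = 9.1 - 39.2 = -30.1
d = sqrt(1075.84 + 906.01) = sqrt(1981.85) = 44.5180

44.5180


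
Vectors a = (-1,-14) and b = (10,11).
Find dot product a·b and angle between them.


a·b = -1*10 - 14*11 = -10 - 154 = -164
|a| = sqrt(1+196) = 14.0357
|b| = sqrt(100+121) = 14.8661
cos(theta) = -164/(sqrt(197)*sqrt(221)) = -164/sqrt(43537) = -0.785986
theta = arccos(-164/sqrt(43537)) = 141.8119 degrees

a·b = -164, theta = 141.8119 deg


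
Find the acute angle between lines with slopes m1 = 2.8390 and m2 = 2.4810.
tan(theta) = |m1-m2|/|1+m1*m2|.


m1-m2 = 0.358
1+m1*m2 = 8.043559
tan(theta) = |0.358/8.043559| = 0.044508
theta = arctan(|0.358/8.043559|) = 2.5484 degrees (acute angle)

2.5484 degrees


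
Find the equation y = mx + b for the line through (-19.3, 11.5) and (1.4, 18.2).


m = (6.7)/(20.7) = 0.3237
b = y1 - m*x1 = 11.5 - (6.7*(-19.3))/(20.7) = 11.5 + 6.2469 = 17.7469

y = 0.3237x + 17.7469


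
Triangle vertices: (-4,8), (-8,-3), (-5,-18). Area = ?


-4*(-3+ 18) = -60
-8*(-18-8) = 208
-5*(8+ 3) = -55
sum = 93
Area = |93|/2 = 46.5000

46.5000 sq units


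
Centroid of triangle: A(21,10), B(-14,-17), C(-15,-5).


Gx = (21- 14- 15)/3 = -8/3 = -2.6667
Gy = (10- 17- 5)/3 = -12/3 = -4.0000

G = (-2.6667, -4.0000)


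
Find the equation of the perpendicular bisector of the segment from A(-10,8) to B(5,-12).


Midpoint = (-2.5, -2)
Slope of AB = dy/dx = -20/15 = -1.3333
Perp slope = -dx/dy = 15/20 = 0.7500
b = My - (perp slope)*Mx = -2 + (15*(-2.5))/(-20) = -2 + 1.8750 = -0.1250

y = 0.7500x - 0.1250


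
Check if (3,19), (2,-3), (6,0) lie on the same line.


3*(-3-0) + 2*(0-19) + 6*(19+ 3)
= -9 - 38 + 132 = 85

No, not collinear (determinant = 85)


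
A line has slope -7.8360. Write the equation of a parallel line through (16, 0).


Parallel lines have equal slopes.
m2 = -7.8360
b2 = 0 + 7.8360*16 = 125.3760

y = -7.8360x + 125.3760


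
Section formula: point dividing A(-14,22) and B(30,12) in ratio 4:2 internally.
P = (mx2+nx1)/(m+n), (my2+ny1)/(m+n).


Px = (4*30 + 2*(-14))/6 = 92/6 = 15.3333
Py = (4*12 + 2*22)/6 = 92/6 = 15.3333

P = (15.3333, 15.3333)


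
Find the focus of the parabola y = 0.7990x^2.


a = 0.7990
4a = 3.1960
focus = (0, 1/3.1960) = (0, 0.3129)

Focus = (0, 0.3129)


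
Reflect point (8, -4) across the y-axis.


Reflection rule for y-axis: (-x, y)
(8, -4) -> (-8, -4)

(-8, -4)


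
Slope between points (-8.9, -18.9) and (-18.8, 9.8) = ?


dy = 9.8 + 18.9 = 28.7
dx = -18.8 + 8.9 = -9.9
m = 28.7/(-9.9) = -2.8990

m = -2.8990


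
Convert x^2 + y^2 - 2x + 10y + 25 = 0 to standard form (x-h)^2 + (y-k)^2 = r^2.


h = -D/2 = 2/2 = 1
k = -E/2 = -10/2 = -5
r^2 = h^2 + k^2 - F = 1 + 25 - 25 = 1
r = 1

Center (1, -5), radius = 1


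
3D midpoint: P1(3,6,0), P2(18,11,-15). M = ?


Mx = (3+18)/2 = 10.5000
My = (6+11)/2 = 8.5000
Mz = (0- 15)/2 = -7.5000

M = (10.5000, 8.5000, -7.5000)


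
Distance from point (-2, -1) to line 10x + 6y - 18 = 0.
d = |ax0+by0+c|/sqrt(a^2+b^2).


|10*(-2) + 6*(-1) - 18| = |-44| = 44
sqrt(100 + 36) = sqrt(136) = 11.6619
d = 44/sqrt(136) = 3.7730

3.7730


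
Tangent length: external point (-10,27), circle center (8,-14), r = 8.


d = sqrt((-10-8)^2 + (27+ 14)^2) = sqrt(324+1681) = 44.7772
L = sqrt(2005.0000 - 64) = sqrt(1941.0000) = 44.0568

44.0568


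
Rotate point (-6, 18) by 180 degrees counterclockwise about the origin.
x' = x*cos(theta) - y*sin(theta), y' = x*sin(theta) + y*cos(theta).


cos(180) = -1, sin(180) = 0
x' = -6*(-1) - 18*0 = 6
y' = -6*0 + 18*(-1) = -18

(6, -18)


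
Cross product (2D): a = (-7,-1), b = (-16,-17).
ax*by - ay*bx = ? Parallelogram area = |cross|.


cross = -7*(-17) + 1*(-16) = 119 - 16 = 103
Parallelogram area = |103| = 103

cross = 103, parallelogram area = 103


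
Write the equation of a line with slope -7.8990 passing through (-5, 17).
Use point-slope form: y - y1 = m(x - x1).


y - 17 = -7.8990(x + 5)
y = -7.8990x + 17 + 7.8990*(-5)
y = -7.8990x - 22.4950

y = -7.8990x - 22.4950


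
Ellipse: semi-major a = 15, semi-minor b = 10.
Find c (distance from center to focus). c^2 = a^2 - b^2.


c^2 = 15^2 - 10^2 = 225 - 100 = 125
c = sqrt(125) = 11.1803

c = 11.1803


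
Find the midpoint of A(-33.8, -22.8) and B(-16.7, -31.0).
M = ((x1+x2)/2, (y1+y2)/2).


Mx = (-33.8 - 16.7)/2 = -50.5/2 = -25.2500
My = (-22.8 - 31.0)/2 = -53.8/2 = -26.9000

(-25.2500, -26.9000)


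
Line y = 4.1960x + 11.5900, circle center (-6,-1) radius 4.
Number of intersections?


Substitute y = 4.1960x + 11.5900: (x+ 6)^2 + (4.1960x+11.5900+ 1)^2 = 16
Expand to Ax^2 + Bx + C = 0, where b-k = 12.59
A = 1+m^2 = 18.606416
B = 2(m(b-k) - h) = 2(4.1960*12.59 + 6) = 117.65528
C = h^2 + (b-k)^2 - r^2 = 36 + 158.5081 - 16 = 178.5081
disc = B^2-4AC = 13842.7649 - 13285.5839 = 557.1810
disc > 0

2 intersection points


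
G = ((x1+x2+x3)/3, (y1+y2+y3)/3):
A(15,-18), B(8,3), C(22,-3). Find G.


Gx = (15+8+22)/3 = 45/3 = 15.0000
Gy = (-18+3- 3)/3 = -18/3 = -6.0000

G = (15.0000, -6.0000)


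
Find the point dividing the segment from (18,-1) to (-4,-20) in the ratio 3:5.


Px = (3*(-4) + 5*18)/8 = 78/8 = 9.7500
Py = (3*(-20) + 5*(-1))/8 = -65/8 = -8.1250

P = (9.7500, -8.1250)


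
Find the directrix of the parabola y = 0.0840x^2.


a = 0.0840
1/(4a) = 2.9762
directrix: y = -2.9762 = -2.9762

y = -2.9762


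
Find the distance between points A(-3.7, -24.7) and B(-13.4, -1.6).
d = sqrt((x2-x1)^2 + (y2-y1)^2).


dx = -13.4 + 3.7 = -9.7
dy = -1.6 + 24.7 = 23.1
d = sqrt(94.09 + 533.61) = sqrt(627.7) = 25.0539

25.0539


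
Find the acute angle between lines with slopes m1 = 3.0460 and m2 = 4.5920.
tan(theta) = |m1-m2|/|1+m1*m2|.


m1-m2 = -1.546
1+m1*m2 = 14.987232
tan(theta) = |-1.546/14.987232| = 0.103154
theta = arctan(|-1.546/14.987232|) = 5.8895 degrees (acute angle)

5.8895 degrees


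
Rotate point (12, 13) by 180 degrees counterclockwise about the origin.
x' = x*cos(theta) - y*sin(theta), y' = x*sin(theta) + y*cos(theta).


cos(180) = -1, sin(180) = 0
x' = 12*(-1) - 13*0 = -12
y' = 12*0 + 13*(-1) = -13

(-12, -13)


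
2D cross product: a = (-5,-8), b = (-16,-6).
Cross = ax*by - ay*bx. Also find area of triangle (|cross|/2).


cross = -5*(-6) + 8*(-16) = 30 - 128 = -98
Triangle area = |-98|/2 = 98/2 = 49.0000

cross = -98, triangle area = 49.0000


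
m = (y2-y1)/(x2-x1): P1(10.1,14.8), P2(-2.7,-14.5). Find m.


dy = -14.5 - 14.8 = -29.3
dx = -2.7 - 10.1 = -12.8
m = -29.3/(-12.8) = 2.2891

m = 2.2891


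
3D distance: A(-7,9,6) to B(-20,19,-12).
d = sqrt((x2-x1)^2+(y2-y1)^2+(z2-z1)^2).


dx=-13, dy=10, dz=-18
d = sqrt(169+100+324) = sqrt(593) = 24.3516

24.3516


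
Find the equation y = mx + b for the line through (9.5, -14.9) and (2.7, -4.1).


m = (10.8)/(-6.8) = -1.5882
b = y1 - m*x1 = -14.9 - (10.8*9.5)/(-6.8) = -14.9 + 15.0882 = 0.1882

y = -1.5882x + 0.1882


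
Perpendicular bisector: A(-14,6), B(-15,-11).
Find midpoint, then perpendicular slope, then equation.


Midpoint = (-14.5, -2.5)
Slope of AB = dy/dx = -17/(-1) = 17.0000
Perp slope = -dx/dy = -1/17 = -0.0588
b = My - (perp slope)*Mx = -2.5 + (-1*(-14.5))/(-17) = -2.5 - 0.8529 = -3.3529

y = -0.0588x - 3.3529


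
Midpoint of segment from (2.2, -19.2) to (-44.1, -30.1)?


Mx = (2.2 - 44.1)/2 = -41.9/2 = -20.9500
My = (-19.2 - 30.1)/2 = -49.3/2 = -24.6500

(-20.9500, -24.6500)


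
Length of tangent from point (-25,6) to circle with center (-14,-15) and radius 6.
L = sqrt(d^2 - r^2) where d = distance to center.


d = sqrt((-25+ 14)^2 + (6+ 15)^2) = sqrt(121+441) = 23.7065
L = sqrt(562.0000 - 36) = sqrt(526.0000) = 22.9347

22.9347


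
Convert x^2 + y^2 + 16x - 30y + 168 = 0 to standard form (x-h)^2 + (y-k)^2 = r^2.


h = -D/2 = -16/2 = -8
k = -E/2 = 30/2 = 15
r^2 = h^2 + k^2 - F = 64 + 225 - 168 = 121
r = 11

Center (-8, 15), radius = 11


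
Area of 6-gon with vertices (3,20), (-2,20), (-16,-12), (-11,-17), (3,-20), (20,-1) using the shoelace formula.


sum(xi*y_{i+1}) = 3*20 - 2*(-12) - 16*(-17) - 11*(-20) + 3*(-1) + 20*20 = 973
sum(yi*x_{i+1}) = 20*(-2) + 20*(-16) - 12*(-11) - 17*3 - 20*20 - 1*3 = -682
Area = |973 + 682|/2 = 1655/2 = 827.5000

827.5000 sq units


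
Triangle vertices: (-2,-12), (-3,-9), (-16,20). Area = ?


-2*(-9-20) = 58
-3*(20+ 12) = -96
-16*(-12+ 9) = 48
sum = 10
Area = |10|/2 = 5.0000

5.0000 sq units


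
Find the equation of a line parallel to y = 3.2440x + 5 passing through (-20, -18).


Parallel lines have equal slopes.
m2 = 3.2440
b2 = -18 - 3.2440*(-20) = 46.8800

y = 3.2440x + 46.8800


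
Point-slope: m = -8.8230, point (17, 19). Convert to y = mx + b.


y - 19 = -8.8230(x - 17)
y = -8.8230x + 19 + 8.8230*17
y = -8.8230x + 168.9910

y = -8.8230x + 168.9910


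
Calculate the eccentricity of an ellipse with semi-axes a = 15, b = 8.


c = sqrt(225-64) = sqrt(161) = 12.6886
e = c/a = sqrt(161)/15 = 0.8459

e = 0.8459


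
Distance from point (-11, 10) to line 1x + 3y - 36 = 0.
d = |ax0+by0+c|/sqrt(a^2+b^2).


|1*(-11) + 3*10 - 36| = |-17| = 17
sqrt(1 + 9) = sqrt(10) = 3.1623
d = 17/sqrt(10) = 5.3759

5.3759


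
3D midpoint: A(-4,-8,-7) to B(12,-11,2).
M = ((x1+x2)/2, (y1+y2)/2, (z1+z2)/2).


Mx = (-4+12)/2 = 4.0000
My = (-8- 11)/2 = -9.5000
Mz = (-7+2)/2 = -2.5000

M = (4.0000, -9.5000, -2.5000)


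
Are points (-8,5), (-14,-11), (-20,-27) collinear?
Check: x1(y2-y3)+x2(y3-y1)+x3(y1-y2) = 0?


-8*(-11+ 27) - 14*(-27-5) - 20*(5+ 11)
= -128 + 448 - 320 = 0

Yes, collinear (determinant = 0)


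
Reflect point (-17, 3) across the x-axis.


Reflection rule for x-axis: (x, -y)
(-17, 3) -> (-17, -3)

(-17, -3)


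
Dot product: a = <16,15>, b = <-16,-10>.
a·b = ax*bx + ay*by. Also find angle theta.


a·b = 16*(-16) + 15*(-10) = -256 - 150 = -406
|a| = sqrt(256+225) = 21.9317
|b| = sqrt(256+100) = 18.8680
cos(theta) = -406/(sqrt(481)*sqrt(356)) = -406/sqrt(171236) = -0.981134
theta = arccos(-406/sqrt(171236)) = 168.8530 degrees

a·b = -406, theta = 168.8530 deg


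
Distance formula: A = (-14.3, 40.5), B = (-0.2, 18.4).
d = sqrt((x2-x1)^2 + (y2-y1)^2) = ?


dx = -0.2 + 14.3 = 14.1
dy = 18.4 - 40.5 = -22.1
d = sqrt(198.81 + 488.41) = sqrt(687.22) = 26.2149

26.2149


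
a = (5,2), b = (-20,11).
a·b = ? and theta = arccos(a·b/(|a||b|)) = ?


a·b = 5*(-20) + 2*11 = -100 + 22 = -78
|a| = sqrt(25+4) = 5.3852
|b| = sqrt(400+121) = 22.8254
cos(theta) = -78/(sqrt(29)*sqrt(521)) = -78/sqrt(15109) = -0.634566
theta = arccos(-78/sqrt(15109)) = 129.3878 degrees

a·b = -78, theta = 129.3878 deg


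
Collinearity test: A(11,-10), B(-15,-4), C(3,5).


11*(-4-5) - 15*(5+ 10) + 3*(-10+ 4)
= -99 - 225 - 18 = -342

No, not collinear (determinant = -342)


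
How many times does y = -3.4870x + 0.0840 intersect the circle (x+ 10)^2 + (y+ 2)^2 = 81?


Substitute y = -3.4870x + 0.0840: (x+ 10)^2 + (-3.4870x+0.0840+ 2)^2 = 81
Expand to Ax^2 + Bx + C = 0, where b-k = 2.084
A = 1+m^2 = 13.159169
B = 2(m(b-k) - h) = 2(-3.4870*2.084 + 10) = 5.466184
C = h^2 + (b-k)^2 - r^2 = 100 + 4.343056 - 81 = 23.343056
disc = B^2-4AC = 29.8792 - 1228.7009 = -1198.8217
disc < 0

0 intersection points


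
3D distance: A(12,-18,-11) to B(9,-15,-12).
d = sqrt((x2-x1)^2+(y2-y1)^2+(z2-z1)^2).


dx=-3, dy=3, dz=-1
d = sqrt(9+9+1) = sqrt(19) = 4.3589

4.3589


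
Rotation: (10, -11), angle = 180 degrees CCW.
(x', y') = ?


cos(180) = -1, sin(180) = 0
x' = 10*(-1) + 11*0 = -10
y' = 10*0 - 11*(-1) = 11

(-10, 11)


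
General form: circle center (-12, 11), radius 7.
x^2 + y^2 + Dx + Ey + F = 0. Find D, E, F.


(x+ 12)^2 + (y-11)^2 = 7^2
D = -2h = 24, E = -2k = -22
F = h^2+k^2-r^2 = 144+121-49 = 216

D = 24, E = -22, F = 216


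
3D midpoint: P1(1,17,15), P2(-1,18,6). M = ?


Mx = (1- 1)/2 = 0
My = (17+18)/2 = 17.5000
Mz = (15+6)/2 = 10.5000

M = (0, 17.5000, 10.5000)


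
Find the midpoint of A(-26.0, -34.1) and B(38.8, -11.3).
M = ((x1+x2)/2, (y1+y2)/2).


Mx = (-26.0 + 38.8)/2 = 12.8/2 = 6.4000
My = (-34.1 - 11.3)/2 = -45.4/2 = -22.7000

(6.4000, -22.7000)


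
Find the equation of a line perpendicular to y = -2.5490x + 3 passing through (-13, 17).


Perpendicular slope = -1/m1 = -1/(-2.5490) = 0.3923
b2 = y0 - m2*x0 = 17 - 13/(-2.5490) = 17 + 5.1000 = 22.1000

y = 0.3923x + 22.1000


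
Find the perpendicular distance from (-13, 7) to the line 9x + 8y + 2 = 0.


|9*(-13) + 8*7 + 2| = |-59| = 59
sqrt(81 + 64) = sqrt(145) = 12.0416
d = 59/sqrt(145) = 4.8997

4.8997


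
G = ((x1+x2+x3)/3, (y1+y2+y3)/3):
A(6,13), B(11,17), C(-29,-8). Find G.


Gx = (6+11- 29)/3 = -12/3 = -4.0000
Gy = (13+17- 8)/3 = 22/3 = 7.3333

G = (-4.0000, 7.3333)


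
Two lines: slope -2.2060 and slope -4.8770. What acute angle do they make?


m1-m2 = 2.671
1+m1*m2 = 11.758662
tan(theta) = |2.671/11.758662| = 0.227152
theta = arctan(|2.671/11.758662|) = 12.7977 degrees (acute angle)

12.7977 degrees


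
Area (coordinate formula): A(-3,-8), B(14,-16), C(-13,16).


-3*(-16-16) = 96
14*(16+ 8) = 336
-13*(-8+ 16) = -104
sum = 328
Area = |328|/2 = 164.0000

164.0000 sq units


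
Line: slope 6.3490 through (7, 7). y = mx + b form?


y - 7 = 6.3490(x - 7)
y = 6.3490x + 7 - 6.3490*7
y = 6.3490x - 37.4430

y = 6.3490x - 37.4430


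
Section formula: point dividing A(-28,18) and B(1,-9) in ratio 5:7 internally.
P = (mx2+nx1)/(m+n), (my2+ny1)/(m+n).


Px = (5*1 + 7*(-28))/12 = -191/12 = -15.9167
Py = (5*(-9) + 7*18)/12 = 81/12 = 6.7500

P = (-15.9167, 6.7500)


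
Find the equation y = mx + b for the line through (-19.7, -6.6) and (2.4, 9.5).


m = (16.1)/(22.1) = 0.7285
b = y1 - m*x1 = -6.6 - (16.1*(-19.7))/(22.1) = -6.6 + 14.3516 = 7.7516

y = 0.7285x + 7.7516


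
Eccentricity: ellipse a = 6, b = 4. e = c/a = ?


c = sqrt(36-16) = sqrt(20) = 4.4721
e = c/a = sqrt(20)/6 = 0.7454

e = 0.7454


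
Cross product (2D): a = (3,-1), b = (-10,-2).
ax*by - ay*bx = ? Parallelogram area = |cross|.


cross = 3*(-2) + 1*(-10) = -6 - 10 = -16
Parallelogram area = |-16| = 16

cross = -16, parallelogram area = 16


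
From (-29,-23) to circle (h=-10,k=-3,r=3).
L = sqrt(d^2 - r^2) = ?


d = sqrt((-29+ 10)^2 + (-23+ 3)^2) = sqrt(361+400) = 27.5862
L = sqrt(761.0000 - 9) = sqrt(752.0000) = 27.4226

27.4226


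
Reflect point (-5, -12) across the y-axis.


Reflection rule for y-axis: (-x, y)
(-5, -12) -> (5, -12)

(5, -12)


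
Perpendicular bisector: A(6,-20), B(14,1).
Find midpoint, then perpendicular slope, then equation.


Midpoint = (10, -9.5)
Slope of AB = dy/dx = 21/8 = 2.6250
Perp slope = -dx/dy = -8/21 = -0.3810
b = My - (perp slope)*Mx = -9.5 + (8*10)/21 = -9.5 + 3.8095 = -5.6905

y = -0.3810x - 5.6905


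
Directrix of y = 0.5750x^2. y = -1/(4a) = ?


a = 0.5750
1/(4a) = 0.4348
directrix: y = -0.4348 = -0.4348

y = -0.4348


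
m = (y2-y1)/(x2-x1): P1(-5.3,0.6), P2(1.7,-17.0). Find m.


dy = -17.0 - 0.6 = -17.6
dx = 1.7 + 5.3 = 7.0
m = -17.6/7.0 = -2.5143

m = -2.5143


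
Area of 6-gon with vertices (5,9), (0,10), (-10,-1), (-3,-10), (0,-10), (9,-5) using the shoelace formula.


sum(xi*y_{i+1}) = 5*10 + 0*(-1) - 10*(-10) - 3*(-10) + 0*(-5) + 9*9 = 261
sum(yi*x_{i+1}) = 9*0 + 10*(-10) - 1*(-3) - 10*0 - 10*9 - 5*5 = -212
Area = |261 + 212|/2 = 473/2 = 236.5000

236.5000 sq units


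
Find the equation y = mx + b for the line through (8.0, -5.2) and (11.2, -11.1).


m = (-5.9)/(3.2) = -1.8438
b = y1 - m*x1 = -5.2 - (-5.9*8.0)/(3.2) = -5.2 + 14.7500 = 9.5500

y = -1.8438x + 9.5500


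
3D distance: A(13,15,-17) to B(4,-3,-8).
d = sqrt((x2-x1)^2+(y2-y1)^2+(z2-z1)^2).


dx=-9, dy=-18, dz=9
d = sqrt(81+324+81) = sqrt(486) = 22.0454

22.0454


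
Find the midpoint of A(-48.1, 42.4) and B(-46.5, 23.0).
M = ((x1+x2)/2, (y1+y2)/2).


Mx = (-48.1 - 46.5)/2 = -94.6/2 = -47.3000
My = (42.4 + 23.0)/2 = 65.4/2 = 32.7000

(-47.3000, 32.7000)


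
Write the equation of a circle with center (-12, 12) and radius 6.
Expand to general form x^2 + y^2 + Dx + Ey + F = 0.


(x+ 12)^2 + (y-12)^2 = 6^2
D = -2h = 24, E = -2k = -24
F = h^2+k^2-r^2 = 144+144-36 = 252

x^2 + y^2 + 24x - 24y + 252 = 0


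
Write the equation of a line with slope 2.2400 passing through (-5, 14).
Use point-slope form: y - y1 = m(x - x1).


y - 14 = 2.2400(x + 5)
y = 2.2400x + 14 - 2.2400*(-5)
y = 2.2400x + 25.2000

y = 2.2400x + 25.2000


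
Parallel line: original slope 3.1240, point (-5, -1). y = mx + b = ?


Parallel lines have equal slopes.
m2 = 3.1240
b2 = -1 - 3.1240*(-5) = 14.6200

y = 3.1240x + 14.6200


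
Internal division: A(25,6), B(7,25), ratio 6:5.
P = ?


Px = (6*7 + 5*25)/11 = 167/11 = 15.1818
Py = (6*25 + 5*6)/11 = 180/11 = 16.3636

P = (15.1818, 16.3636)


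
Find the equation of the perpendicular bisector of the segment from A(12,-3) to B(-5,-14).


Midpoint = (3.5, -8.5)
Slope of AB = dy/dx = -11/(-17) = 0.6471
Perp slope = -dx/dy = -17/11 = -1.5455
b = My - (perp slope)*Mx = -8.5 + (-17*3.5)/(-11) = -8.5 + 5.4091 = -3.0909

y = -1.5455x - 3.0909


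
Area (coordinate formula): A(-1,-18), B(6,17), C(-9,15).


-1*(17-15) = -2
6*(15+ 18) = 198
-9*(-18-17) = 315
sum = 511
Area = |511|/2 = 255.5000

255.5000 sq units


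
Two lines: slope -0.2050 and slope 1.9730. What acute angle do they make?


m1-m2 = -2.178
1+m1*m2 = 0.595535
tan(theta) = |-2.178/0.595535| = 3.657216
theta = arctan(|-2.178/0.595535|) = 74.7073 degrees (acute angle)

74.7073 degrees


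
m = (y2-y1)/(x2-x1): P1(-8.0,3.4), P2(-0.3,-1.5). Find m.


dy = -1.5 - 3.4 = -4.9
dx = -0.3 + 8.0 = 7.7
m = -4.9/7.7 = -0.6364

m = -0.6364


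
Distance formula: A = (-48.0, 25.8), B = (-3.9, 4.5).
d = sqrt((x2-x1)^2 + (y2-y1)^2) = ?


dx = -3.9 + 48.0 = 44.1
dy = 4.5 - 25.8 = -21.3
d = sqrt(1944.81 + 453.69) = sqrt(2398.5) = 48.9745

48.9745


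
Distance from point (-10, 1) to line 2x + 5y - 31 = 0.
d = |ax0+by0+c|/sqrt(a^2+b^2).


|2*(-10) + 5*1 - 31| = |-46| = 46
sqrt(4 + 25) = sqrt(29) = 5.3852
d = 46/sqrt(29) = 8.5420

8.5420


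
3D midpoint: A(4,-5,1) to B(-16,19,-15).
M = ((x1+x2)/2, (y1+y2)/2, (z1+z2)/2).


Mx = (4- 16)/2 = -6.0000
My = (-5+19)/2 = 7.0000
Mz = (1- 15)/2 = -7.0000

M = (-6.0000, 7.0000, -7.0000)


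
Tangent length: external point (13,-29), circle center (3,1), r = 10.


d = sqrt((13-3)^2 + (-29-1)^2) = sqrt(100+900) = 31.6228
L = sqrt(1000.0000 - 100) = sqrt(900.0000) = 30.0000

30.0000


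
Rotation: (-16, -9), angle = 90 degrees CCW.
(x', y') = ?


cos(90) = 0, sin(90) = 1
x' = -16*0 + 9*1 = 9
y' = -16*1 - 9*0 = -16

(9, -16)


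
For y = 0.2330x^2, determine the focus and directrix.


a = 0.2330
1/(4a) = 1.0730
Focus = (0, 1.0730)
Directrix: y = -1.0730

Focus = (0, 1.0730), Directrix: y = -1.0730


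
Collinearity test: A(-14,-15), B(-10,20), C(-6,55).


-14*(20-55) - 10*(55+ 15) - 6*(-15-20)
= 490 - 700 + 210 = 0

Yes, collinear (determinant = 0)


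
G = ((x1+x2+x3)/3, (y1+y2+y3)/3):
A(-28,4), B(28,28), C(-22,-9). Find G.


Gx = (-28+28- 22)/3 = -22/3 = -7.3333
Gy = (4+28- 9)/3 = 23/3 = 7.6667

G = (-7.3333, 7.6667)


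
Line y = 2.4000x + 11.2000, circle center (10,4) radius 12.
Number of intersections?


Substitute y = 2.4000x + 11.2000: (x-10)^2 + (2.4000x+11.2000-4)^2 = 144
Expand to Ax^2 + Bx + C = 0, where b-k = 7.2
A = 1+m^2 = 6.76
B = 2(m(b-k) - h) = 2(2.4000*7.2 - 10) = 14.56
C = h^2 + (b-k)^2 - r^2 = 100 + 51.84 - 144 = 7.84
disc = B^2-4AC = 211.9936 - 211.9936 = 0
disc = 0

1 intersection point (tangent)
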